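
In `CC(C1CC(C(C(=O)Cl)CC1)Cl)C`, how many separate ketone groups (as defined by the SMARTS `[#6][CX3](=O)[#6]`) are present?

0

[#6][CX3](=O)[#6] is the SMARTS for a ketone: a carbonyl carbon (no H) flanked by two carbons.
No fragment in the molecule satisfies every constraint, giving 0 matches.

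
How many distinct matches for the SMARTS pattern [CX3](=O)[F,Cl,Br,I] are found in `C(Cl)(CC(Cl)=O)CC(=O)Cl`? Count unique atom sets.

2

[CX3](=O)[F,Cl,Br,I] is the SMARTS for an acyl halide: a carbonyl carbon bonded to a halogen.
The molecule carries 2 separate instances of an acyl chloride (-C(=O)Cl) meeting every constraint; each maps to a distinct set of atoms, giving 2 matches.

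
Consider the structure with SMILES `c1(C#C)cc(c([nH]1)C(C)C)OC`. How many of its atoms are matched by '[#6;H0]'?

The query [#6;H0] means: any carbon with no attached hydrogen.
Check the 12 heavy atoms by environment: 1× n (aromatic, H1) → no; 3× c (aromatic, H0) → match; 1× c (aromatic, H1) → no; 2× C (H1) → no; 3× C (H3) → no; 1× C (H0) → match; 1× O (H0) → no.
Summing the matching environments: 3 + 1 = 4 matching atoms.

4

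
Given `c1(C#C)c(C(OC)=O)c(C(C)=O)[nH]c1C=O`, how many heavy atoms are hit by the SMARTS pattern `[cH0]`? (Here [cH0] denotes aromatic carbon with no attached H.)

4

Check the 16 heavy atoms by environment: 1× n (aromatic, H1) → no; 4× c (aromatic, H0) → match; 3× C (H0) → no; 4× O (H0) → no; 2× C (H3) → no; 2× C (H1) → no.
That gives 4 matching atoms.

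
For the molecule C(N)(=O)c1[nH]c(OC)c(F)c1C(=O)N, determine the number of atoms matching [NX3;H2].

2

The query [NX3;H2] means: aliphatic N with 3 total connections, two of them H — an -NH2 nitrogen (amine or amide).
Check the 14 heavy atoms by environment: 1× n (aromatic, H1, X3) → no; 4× c (aromatic, H0, X3) → no; 1× F (H0, X1) → no; 1× O (H0, X2) → no; 1× C (H3, X4) → no; 2× C (H0, X3) → no; 2× O (H0, X1) → no; 2× N (H2, X3) → match.
That gives 2 matching atoms.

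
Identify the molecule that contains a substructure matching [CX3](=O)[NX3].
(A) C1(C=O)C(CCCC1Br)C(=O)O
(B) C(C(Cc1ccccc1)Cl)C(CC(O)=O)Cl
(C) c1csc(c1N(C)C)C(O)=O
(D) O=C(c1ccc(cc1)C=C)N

D

[CX3](=O)[NX3] describes a carbonyl carbon bonded to a trivalent nitrogen (an amide).
(A) has a carboxylic acid group (-C(=O)OH) but the carbonyl is bonded to O, not to an NX3 nitrogen.
(B) has a carboxylic acid group (-C(=O)OH) but the carbonyl is bonded to O, not to an NX3 nitrogen.
(C) has a carboxylic acid group (-C(=O)OH) but the carbonyl is bonded to O, not to an NX3 nitrogen.
(D) contains a primary amide (-C(=O)NH2), which satisfies every atom and bond constraint.
So the answer is (D).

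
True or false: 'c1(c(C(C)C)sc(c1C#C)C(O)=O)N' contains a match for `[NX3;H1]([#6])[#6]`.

The pattern [NX3;H1]([#6])[#6] describes a trivalent nitrogen with one H, bonded to two carbons — a secondary amine.
The closest candidate here is a primary amino group (-NH2), but the nitrogen has H2 and only one carbon neighbour. No other fragment satisfies the full query, so there is no match.

False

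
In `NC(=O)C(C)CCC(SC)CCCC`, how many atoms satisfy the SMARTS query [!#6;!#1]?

The query [!#6;!#1] means: not carbon and not hydrogen — any heteroatom.
Check the 14 heavy atoms by environment: 11× C → no; 1× S → match; 1× O → match; 1× N → match.
Summing the matching environments: 1 + 1 + 1 = 3 matching atoms.

3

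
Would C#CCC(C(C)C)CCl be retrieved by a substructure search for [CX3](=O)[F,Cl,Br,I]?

No

The pattern [CX3](=O)[F,Cl,Br,I] describes a carbonyl carbon bonded to a halogen — an acyl halide.
The closest candidate here is a chloro substituent, but the Cl is not on a carbonyl carbon. No other fragment satisfies the full query, so there is no match.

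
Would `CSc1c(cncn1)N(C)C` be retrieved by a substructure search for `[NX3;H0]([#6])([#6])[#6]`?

Yes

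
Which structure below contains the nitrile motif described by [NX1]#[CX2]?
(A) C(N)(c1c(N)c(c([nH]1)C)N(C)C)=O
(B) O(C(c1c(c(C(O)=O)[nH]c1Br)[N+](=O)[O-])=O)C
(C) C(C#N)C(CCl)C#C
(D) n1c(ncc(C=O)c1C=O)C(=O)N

C

[NX1]#[CX2] describes a nitrogen triple-bonded to a two-connected carbon (a nitrile).
(A) has a primary amide (-C(=O)NH2) but the nitrogen is NX3, not NX1.
(B) has a nitro group (-[N+](=O)[O-]) but there is no C#N triple bond.
(C) contains a nitrile (-C#N), which satisfies every atom and bond constraint.
(D) has a primary amide (-C(=O)NH2) but the nitrogen is NX3, not NX1.
So the answer is (C).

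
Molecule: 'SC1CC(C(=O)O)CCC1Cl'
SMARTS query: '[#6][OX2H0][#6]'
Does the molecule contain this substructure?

No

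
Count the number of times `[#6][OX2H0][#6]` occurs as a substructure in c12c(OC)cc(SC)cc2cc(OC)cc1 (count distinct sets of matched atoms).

2

[#6][OX2H0][#6] is the SMARTS for an ether: an aliphatic oxygen bridging two carbons with no H on the oxygen.
The molecule carries 2 separate instances of a methoxy ether (-OCH3) meeting every constraint; each maps to a distinct set of atoms, giving 2 matches.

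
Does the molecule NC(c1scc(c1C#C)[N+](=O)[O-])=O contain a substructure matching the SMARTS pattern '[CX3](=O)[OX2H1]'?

No

The pattern [CX3](=O)[OX2H1] describes an sp2 carbon double-bonded to O and single-bonded to an -OH oxygen — a carboxylic acid.
The closest candidate here is a primary amide (-C(=O)NH2), but the carbonyl is bonded to N, not to an -OH oxygen. No other fragment satisfies the full query, so there is no match.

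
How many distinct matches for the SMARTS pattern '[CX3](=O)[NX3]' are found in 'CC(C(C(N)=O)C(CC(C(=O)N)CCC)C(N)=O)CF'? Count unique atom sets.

3

[CX3](=O)[NX3] is the SMARTS for an amide: a carbonyl carbon bonded to a trivalent nitrogen.
The molecule carries 3 separate instances of a primary amide (-C(=O)NH2) meeting every constraint; each maps to a distinct set of atoms, giving 3 matches.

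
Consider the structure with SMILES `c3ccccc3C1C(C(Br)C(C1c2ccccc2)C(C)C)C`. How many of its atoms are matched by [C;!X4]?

0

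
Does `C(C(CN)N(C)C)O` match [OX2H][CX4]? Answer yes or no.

Yes

The pattern [OX2H][CX4] describes a hydroxyl oxygen bound to an sp3 (X4) carbon — an aliphatic alcohol.
The molecule carries a hydroxyl group (-OH), whose atoms satisfy every constraint of the query, so the pattern matches.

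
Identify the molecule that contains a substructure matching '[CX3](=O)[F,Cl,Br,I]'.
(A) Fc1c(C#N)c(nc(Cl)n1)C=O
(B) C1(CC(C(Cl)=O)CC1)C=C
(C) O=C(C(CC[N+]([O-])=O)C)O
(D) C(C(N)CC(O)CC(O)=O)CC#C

B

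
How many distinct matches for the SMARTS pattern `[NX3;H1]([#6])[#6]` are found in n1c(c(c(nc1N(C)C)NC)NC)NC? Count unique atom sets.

3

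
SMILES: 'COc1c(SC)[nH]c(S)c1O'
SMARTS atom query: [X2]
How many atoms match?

4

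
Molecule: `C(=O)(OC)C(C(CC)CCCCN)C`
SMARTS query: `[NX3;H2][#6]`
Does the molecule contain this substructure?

The pattern [NX3;H2][#6] describes a trivalent nitrogen with two H attached to carbon — a primary amine.
The molecule carries a primary amino group (-NH2), whose atoms satisfy every constraint of the query, so the pattern matches.

Yes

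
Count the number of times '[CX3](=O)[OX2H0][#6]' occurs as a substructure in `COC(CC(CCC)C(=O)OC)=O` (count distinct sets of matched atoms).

2

[CX3](=O)[OX2H0][#6] is the SMARTS for an ester: a carbonyl carbon bonded to an oxygen that is itself bonded to carbon (no H on that O).
The molecule carries 2 separate instances of a methyl-ester group (-C(=O)OCH3) meeting every constraint; each maps to a distinct set of atoms, giving 2 matches.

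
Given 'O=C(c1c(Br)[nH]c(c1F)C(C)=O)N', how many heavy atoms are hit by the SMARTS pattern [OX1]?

Check the 13 heavy atoms by environment: 1× n (aromatic, X3) → no; 4× c (aromatic, X3) → no; 2× C (X3) → no; 2× O (X1) → match; 1× C (X4) → no; 1× F (X1) → no; 1× Br (X1) → no; 1× N (X3) → no.
That gives 2 matching atoms.

2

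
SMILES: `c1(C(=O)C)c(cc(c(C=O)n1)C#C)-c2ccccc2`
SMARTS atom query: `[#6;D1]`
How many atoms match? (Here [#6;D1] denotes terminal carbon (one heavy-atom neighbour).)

The query [#6;D1] means: carbon bonded to exactly one heavy atom.
Check the 19 heavy atoms by environment: 1× n (aromatic, D2) → no; 5× c (aromatic, D3) → no; 6× c (aromatic, D2) → no; 1× C (D3) → no; 2× O (D1) → no; 2× C (D1) → match; 2× C (D2) → no.
That gives 2 matching atoms.

2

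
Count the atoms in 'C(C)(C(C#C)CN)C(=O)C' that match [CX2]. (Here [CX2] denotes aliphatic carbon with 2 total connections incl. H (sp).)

The query [CX2] means: C with X2: aliphatic carbon with exactly 2 total connections.
Check the 10 heavy atoms by environment: 5× C (X4) → no; 1× N (X3) → no; 1× C (X3) → no; 1× O (X1) → no; 2× C (X2) → match.
That gives 2 matching atoms.

2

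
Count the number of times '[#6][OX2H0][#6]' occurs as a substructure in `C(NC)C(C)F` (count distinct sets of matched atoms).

0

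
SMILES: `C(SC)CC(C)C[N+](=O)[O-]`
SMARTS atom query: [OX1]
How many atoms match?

Check the 10 heavy atoms by environment: 6× C (X4) → no; 1× S (X2) → no; 1× N (charge +1, X3) → no; 1× O (charge -1, X1) → match; 1× O (X1) → match.
Summing the matching environments: 1 + 1 = 2 matching atoms.

2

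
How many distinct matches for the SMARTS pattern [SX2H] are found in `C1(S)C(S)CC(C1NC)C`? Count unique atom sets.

2

[SX2H] is the SMARTS for a thiol: an aliphatic sulfur with two connections, one being H.
The molecule carries 2 separate instances of a thiol (-SH) meeting every constraint; each maps to a distinct set of atoms, giving 2 matches.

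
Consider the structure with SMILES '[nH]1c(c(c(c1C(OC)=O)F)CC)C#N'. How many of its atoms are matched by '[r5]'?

The query [r5] means: r5 matches atoms in a five-membered ring.
Check the 14 heavy atoms by environment: 1× n (aromatic, in 5-ring) → match; 4× c (aromatic, in 5-ring) → match; 5× C (acyclic) → no; 2× O (acyclic) → no; 1× N (acyclic) → no; 1× F (acyclic) → no.
Summing the matching environments: 1 + 4 = 5 matching atoms.

5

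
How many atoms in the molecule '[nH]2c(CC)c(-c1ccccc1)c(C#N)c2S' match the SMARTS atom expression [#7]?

2

The query [#7] means: #7 matches any nitrogen atom regardless of aromaticity.
Check the 16 heavy atoms by environment: 1× n (aromatic) → match; 10× c (aromatic) → no; 3× C → no; 1× N → match; 1× S → no.
Summing the matching environments: 1 + 1 = 2 matching atoms.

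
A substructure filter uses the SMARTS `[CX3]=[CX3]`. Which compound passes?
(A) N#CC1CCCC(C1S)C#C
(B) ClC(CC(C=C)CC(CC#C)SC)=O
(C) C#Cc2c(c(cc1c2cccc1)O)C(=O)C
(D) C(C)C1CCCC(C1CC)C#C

B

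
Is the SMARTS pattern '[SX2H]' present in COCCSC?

No

The pattern [SX2H] describes an aliphatic sulfur with two connections, one being H — a thiol.
The closest candidate here is a methylthio ether (-SCH3), but the sulfur has H0 (bonded to two carbons), not H1. No other fragment satisfies the full query, so there is no match.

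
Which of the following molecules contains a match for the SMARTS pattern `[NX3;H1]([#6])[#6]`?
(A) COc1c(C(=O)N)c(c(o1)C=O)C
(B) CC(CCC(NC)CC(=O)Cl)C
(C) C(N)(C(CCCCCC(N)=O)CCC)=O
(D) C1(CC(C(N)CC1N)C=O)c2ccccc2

[NX3;H1]([#6])[#6] describes a trivalent nitrogen with one H, bonded to two carbons (a secondary amine).
(A) has a primary amide (-C(=O)NH2) but the -C(=O)NH2 nitrogen has H2, not H1.
(B) contains an N-methylamino group (-NHCH3), which satisfies every atom and bond constraint.
(C) has a primary amide (-C(=O)NH2) but the -C(=O)NH2 nitrogen has H2, not H1.
(D) has a primary amino group (-NH2) but the nitrogen has H2 and only one carbon neighbour.
So the answer is (B).

B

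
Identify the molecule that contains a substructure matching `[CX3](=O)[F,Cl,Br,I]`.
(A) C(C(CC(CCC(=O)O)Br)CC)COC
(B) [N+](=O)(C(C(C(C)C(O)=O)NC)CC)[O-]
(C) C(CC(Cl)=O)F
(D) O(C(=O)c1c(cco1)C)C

C

[CX3](=O)[F,Cl,Br,I] describes a carbonyl carbon bonded to a halogen (an acyl halide).
(A) has a carboxylic acid group (-C(=O)OH) but the carbonyl is bonded to -OH, not to a halogen.
(B) has a carboxylic acid group (-C(=O)OH) but the carbonyl is bonded to -OH, not to a halogen.
(C) contains an acyl chloride (-C(=O)Cl), which satisfies every atom and bond constraint.
(D) has a methyl-ester group (-C(=O)OCH3) but the carbonyl is bonded to -O-C, not to a halogen.
So the answer is (C).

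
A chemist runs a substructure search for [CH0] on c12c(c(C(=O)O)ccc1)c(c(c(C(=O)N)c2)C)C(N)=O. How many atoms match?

3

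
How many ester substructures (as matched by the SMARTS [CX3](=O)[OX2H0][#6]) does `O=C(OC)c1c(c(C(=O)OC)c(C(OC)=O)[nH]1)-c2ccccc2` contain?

[CX3](=O)[OX2H0][#6] is the SMARTS for an ester: a carbonyl carbon bonded to an oxygen that is itself bonded to carbon (no H on that O).
The molecule carries 3 separate instances of a methyl-ester group (-C(=O)OCH3) meeting every constraint; each maps to a distinct set of atoms, giving 3 matches.

3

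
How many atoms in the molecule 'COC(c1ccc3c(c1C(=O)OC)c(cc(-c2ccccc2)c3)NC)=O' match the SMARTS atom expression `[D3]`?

9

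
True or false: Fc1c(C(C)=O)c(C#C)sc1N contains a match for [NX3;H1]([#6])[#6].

False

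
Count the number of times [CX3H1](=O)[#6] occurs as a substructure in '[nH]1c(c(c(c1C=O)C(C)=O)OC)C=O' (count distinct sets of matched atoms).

[CX3H1](=O)[#6] is the SMARTS for an aldehyde: an sp2 carbon with one H, double-bonded to O and single-bonded to carbon.
The molecule carries 2 separate instances of an aldehyde (-CHO) meeting every constraint; each maps to a distinct set of atoms, giving 2 matches.

2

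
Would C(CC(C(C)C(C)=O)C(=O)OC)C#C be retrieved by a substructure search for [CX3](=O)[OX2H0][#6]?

Yes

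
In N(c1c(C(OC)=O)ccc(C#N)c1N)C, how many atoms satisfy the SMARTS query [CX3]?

The query [CX3] means: C with X3: aliphatic carbon with exactly 3 total connections.
Check the 15 heavy atoms by environment: 6× c (aromatic, X3) → no; 2× N (X3) → no; 2× C (X4) → no; 1× C (X3) → match; 1× O (X1) → no; 1× O (X2) → no; 1× C (X2) → no; 1× N (X1) → no.
That gives 1 matching atom.

1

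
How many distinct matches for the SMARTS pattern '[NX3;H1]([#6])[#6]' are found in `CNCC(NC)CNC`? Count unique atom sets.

[NX3;H1]([#6])[#6] is the SMARTS for a secondary amine: a trivalent nitrogen with one H, bonded to two carbons.
The molecule carries 3 separate instances of an N-methylamino group (-NHCH3) meeting every constraint; each maps to a distinct set of atoms, giving 3 matches.

3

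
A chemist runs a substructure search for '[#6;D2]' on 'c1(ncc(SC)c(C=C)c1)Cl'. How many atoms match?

3

Check the 11 heavy atoms by environment: 1× n (aromatic, D2) → no; 3× c (aromatic, D3) → no; 2× c (aromatic, D2) → match; 1× C (D2) → match; 2× C (D1) → no; 1× Cl (D1) → no; 1× S (D2) → no.
Summing the matching environments: 2 + 1 = 3 matching atoms.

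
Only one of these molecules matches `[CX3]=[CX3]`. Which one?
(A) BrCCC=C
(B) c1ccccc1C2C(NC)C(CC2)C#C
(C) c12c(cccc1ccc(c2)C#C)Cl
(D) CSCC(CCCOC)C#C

A

[CX3]=[CX3] describes a non-aromatic C=C double bond between two sp2 carbons (an alkene).
(A) contains a vinyl group (-CH=CH2), which satisfies every atom and bond constraint.
(B) has an ethynyl group (-C#CH) but the C-C bond is a triple bond, not a double bond.
(C) has an ethynyl group (-C#CH) but the C-C bond is a triple bond, not a double bond.
(D) has an ethynyl group (-C#CH) but the C-C bond is a triple bond, not a double bond.
So the answer is (A).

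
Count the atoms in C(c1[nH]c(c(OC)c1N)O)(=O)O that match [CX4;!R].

1

The query [CX4;!R] means: aliphatic carbon with four total connections, not in a ring.
Check the 12 heavy atoms by environment: 1× n (aromatic, X3, in 5-ring) → no; 4× c (aromatic, X3, in 5-ring) → no; 3× O (X2, acyclic) → no; 1× C (X3, acyclic) → no; 1× O (X1, acyclic) → no; 1× N (X3, acyclic) → no; 1× C (X4, acyclic) → match.
That gives 1 matching atom.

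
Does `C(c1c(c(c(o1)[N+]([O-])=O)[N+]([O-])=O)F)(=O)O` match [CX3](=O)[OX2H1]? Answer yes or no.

Yes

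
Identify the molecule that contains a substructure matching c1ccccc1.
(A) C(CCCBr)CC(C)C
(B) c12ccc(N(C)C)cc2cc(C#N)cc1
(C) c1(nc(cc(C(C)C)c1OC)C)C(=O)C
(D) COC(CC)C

B

c1ccccc1 describes six aromatic carbons in a ring (a benzene ring).
(A) has a methyl group (-CH3) but no six-membered all-carbon aromatic ring is present.
(B) contains the required atom environment, so the pattern matches.
(C) has a methyl group (-CH3) but no six-membered all-carbon aromatic ring is present.
(D) has a methyl group (-CH3) but no six-membered all-carbon aromatic ring is present.
So the answer is (B).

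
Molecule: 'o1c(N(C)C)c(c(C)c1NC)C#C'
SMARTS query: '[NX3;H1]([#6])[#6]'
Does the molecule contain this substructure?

Yes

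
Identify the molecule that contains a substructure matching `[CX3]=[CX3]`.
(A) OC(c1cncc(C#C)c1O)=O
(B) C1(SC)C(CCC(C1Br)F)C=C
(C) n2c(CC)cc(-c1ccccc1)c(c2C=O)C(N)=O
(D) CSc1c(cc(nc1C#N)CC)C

[CX3]=[CX3] describes a non-aromatic C=C double bond between two sp2 carbons (an alkene).
(A) has an ethynyl group (-C#CH) but the C-C bond is a triple bond, not a double bond.
(B) contains a vinyl group (-CH=CH2), which satisfies every atom and bond constraint.
(C) has an ethyl group (-CH2CH3) but its C-C bond is a single bond between CX4 carbons, not CX3=CX3.
(D) has an ethyl group (-CH2CH3) but its C-C bond is a single bond between CX4 carbons, not CX3=CX3.
So the answer is (B).

B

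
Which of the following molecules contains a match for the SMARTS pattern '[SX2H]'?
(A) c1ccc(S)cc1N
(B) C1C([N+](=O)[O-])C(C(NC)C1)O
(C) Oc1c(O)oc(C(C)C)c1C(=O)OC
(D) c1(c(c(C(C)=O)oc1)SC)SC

[SX2H] describes an aliphatic sulfur with two connections, one being H (a thiol).
(A) contains a thiol (-SH), which satisfies every atom and bond constraint.
(B) has a hydroxyl group (-OH) but it is an -OH, not an -SH.
(C) has a hydroxyl group (-OH) but it is an -OH, not an -SH.
(D) has a methylthio ether (-SCH3) but the sulfur has H0 (bonded to two carbons), not H1.
So the answer is (A).

A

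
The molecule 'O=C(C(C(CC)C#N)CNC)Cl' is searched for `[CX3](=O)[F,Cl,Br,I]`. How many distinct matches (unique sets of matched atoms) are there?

1

[CX3](=O)[F,Cl,Br,I] is the SMARTS for an acyl halide: a carbonyl carbon bonded to a halogen.
Exactly one fragment in the molecule meets all constraints, giving 1 match.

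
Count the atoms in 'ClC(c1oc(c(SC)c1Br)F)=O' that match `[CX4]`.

1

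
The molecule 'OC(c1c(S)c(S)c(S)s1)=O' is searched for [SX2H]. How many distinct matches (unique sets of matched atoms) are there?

[SX2H] is the SMARTS for a thiol: an aliphatic sulfur with two connections, one being H.
The molecule carries 3 separate instances of a thiol (-SH) meeting every constraint; each maps to a distinct set of atoms, giving 3 matches.

3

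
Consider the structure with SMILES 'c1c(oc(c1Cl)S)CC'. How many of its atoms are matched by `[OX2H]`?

The query [OX2H] means: aliphatic oxygen with two connections, one of which is H — an -OH oxygen.
Check the 9 heavy atoms by environment: 1× o (aromatic, H0, X2) → no; 3× c (aromatic, H0, X3) → no; 1× c (aromatic, H1, X3) → no; 1× C (H2, X4) → no; 1× C (H3, X4) → no; 1× S (H1, X2) → no; 1× Cl (H0, X1) → no.
No environment satisfies the query, so 0 matching atoms.

0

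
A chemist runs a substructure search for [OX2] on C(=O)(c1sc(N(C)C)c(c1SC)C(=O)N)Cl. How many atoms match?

0

Check the 16 heavy atoms by environment: 1× s (aromatic, X2) → no; 4× c (aromatic, X3) → no; 2× C (X3) → no; 2× O (X1) → no; 1× Cl (X1) → no; 1× S (X2) → no; 3× C (X4) → no; 2× N (X3) → no.
No environment satisfies the query, so 0 matching atoms.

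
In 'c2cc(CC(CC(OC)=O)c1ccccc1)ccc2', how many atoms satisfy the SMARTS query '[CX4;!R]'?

4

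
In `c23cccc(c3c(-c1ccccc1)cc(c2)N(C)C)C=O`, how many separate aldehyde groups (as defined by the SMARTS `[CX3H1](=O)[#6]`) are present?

[CX3H1](=O)[#6] is the SMARTS for an aldehyde: an sp2 carbon with one H, double-bonded to O and single-bonded to carbon.
Exactly one fragment in the molecule meets all constraints, giving 1 match.

1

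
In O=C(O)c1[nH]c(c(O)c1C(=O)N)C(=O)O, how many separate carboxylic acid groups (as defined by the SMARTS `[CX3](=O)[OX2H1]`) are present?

2

[CX3](=O)[OX2H1] is the SMARTS for a carboxylic acid: an sp2 carbon double-bonded to O and single-bonded to an -OH oxygen.
The molecule carries 2 separate instances of a carboxylic acid group (-C(=O)OH) meeting every constraint; each maps to a distinct set of atoms, giving 2 matches.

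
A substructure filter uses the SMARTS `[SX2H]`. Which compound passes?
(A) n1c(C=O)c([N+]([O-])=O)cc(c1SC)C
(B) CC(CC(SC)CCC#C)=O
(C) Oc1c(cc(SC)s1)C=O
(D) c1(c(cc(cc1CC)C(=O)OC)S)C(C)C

D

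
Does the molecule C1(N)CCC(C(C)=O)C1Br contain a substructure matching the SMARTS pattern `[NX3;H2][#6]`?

Yes

The pattern [NX3;H2][#6] describes a trivalent nitrogen with two H attached to carbon — a primary amine.
The molecule carries a primary amino group (-NH2), whose atoms satisfy every constraint of the query, so the pattern matches.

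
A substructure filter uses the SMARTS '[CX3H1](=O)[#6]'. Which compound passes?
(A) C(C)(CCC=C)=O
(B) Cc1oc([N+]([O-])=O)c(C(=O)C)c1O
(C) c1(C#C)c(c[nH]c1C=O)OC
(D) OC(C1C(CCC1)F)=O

C

[CX3H1](=O)[#6] describes an sp2 carbon with one H, double-bonded to O and single-bonded to carbon (an aldehyde).
(A) has an acetyl/ketone group (-C(=O)CH3) but the carbonyl carbon has H0 (two carbon neighbours), not H1.
(B) has an acetyl/ketone group (-C(=O)CH3) but the carbonyl carbon has H0 (two carbon neighbours), not H1.
(C) contains an aldehyde (-CHO), which satisfies every atom and bond constraint.
(D) has a carboxylic acid group (-C(=O)OH) but the carbonyl carbon has H0 and is bonded to O, not H1.
So the answer is (C).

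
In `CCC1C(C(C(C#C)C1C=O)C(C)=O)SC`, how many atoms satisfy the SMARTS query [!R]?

11

The query [!R] means: !R matches any atom not in a ring.
Check the 16 heavy atoms by environment: 5× C (in 5-ring) → no; 8× C (acyclic) → match; 2× O (acyclic) → match; 1× S (acyclic) → match.
Summing the matching environments: 8 + 2 + 1 = 11 matching atoms.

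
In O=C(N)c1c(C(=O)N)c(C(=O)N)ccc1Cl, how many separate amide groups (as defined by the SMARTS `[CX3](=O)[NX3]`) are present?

3

[CX3](=O)[NX3] is the SMARTS for an amide: a carbonyl carbon bonded to a trivalent nitrogen.
The molecule carries 3 separate instances of a primary amide (-C(=O)NH2) meeting every constraint; each maps to a distinct set of atoms, giving 3 matches.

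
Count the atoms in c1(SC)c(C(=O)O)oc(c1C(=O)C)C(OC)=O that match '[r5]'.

5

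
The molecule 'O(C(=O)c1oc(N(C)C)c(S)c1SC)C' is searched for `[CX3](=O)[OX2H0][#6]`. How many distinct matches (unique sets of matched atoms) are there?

1

[CX3](=O)[OX2H0][#6] is the SMARTS for an ester: a carbonyl carbon bonded to an oxygen that is itself bonded to carbon (no H on that O).
Exactly one fragment in the molecule meets all constraints, giving 1 match.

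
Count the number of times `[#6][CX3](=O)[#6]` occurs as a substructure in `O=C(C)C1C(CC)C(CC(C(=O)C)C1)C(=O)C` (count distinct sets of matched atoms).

[#6][CX3](=O)[#6] is the SMARTS for a ketone: a carbonyl carbon (no H) flanked by two carbons.
The molecule carries 3 separate instances of an acetyl/ketone group (-C(=O)CH3) meeting every constraint; each maps to a distinct set of atoms, giving 3 matches.

3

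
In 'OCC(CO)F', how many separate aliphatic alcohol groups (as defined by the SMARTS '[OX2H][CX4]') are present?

2

[OX2H][CX4] is the SMARTS for an aliphatic alcohol: a hydroxyl oxygen bound to an sp3 (X4) carbon.
The molecule carries 2 separate instances of a hydroxyl group (-OH) meeting every constraint; each maps to a distinct set of atoms, giving 2 matches.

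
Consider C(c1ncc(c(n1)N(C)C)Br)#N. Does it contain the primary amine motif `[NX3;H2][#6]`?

No

The pattern [NX3;H2][#6] describes a trivalent nitrogen with two H attached to carbon — a primary amine.
The closest candidate here is a dimethylamino group (-N(CH3)2), but the nitrogen has H0, not H2. No other fragment satisfies the full query, so there is no match.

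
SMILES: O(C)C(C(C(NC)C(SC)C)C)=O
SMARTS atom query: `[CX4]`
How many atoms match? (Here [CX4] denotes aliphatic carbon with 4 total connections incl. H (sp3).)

8

Check the 13 heavy atoms by environment: 8× C (X4) → match; 1× S (X2) → no; 1× C (X3) → no; 1× O (X1) → no; 1× O (X2) → no; 1× N (X3) → no.
That gives 8 matching atoms.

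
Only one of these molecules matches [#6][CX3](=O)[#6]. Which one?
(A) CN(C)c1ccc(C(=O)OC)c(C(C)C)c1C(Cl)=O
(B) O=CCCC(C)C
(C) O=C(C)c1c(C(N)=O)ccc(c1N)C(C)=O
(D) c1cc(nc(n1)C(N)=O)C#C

C

[#6][CX3](=O)[#6] describes a carbonyl carbon (no H) flanked by two carbons (a ketone).
(A) has a methyl-ester group (-C(=O)OCH3) but one neighbour of the carbonyl carbon is O, not C.
(B) has an aldehyde (-CHO) but the carbonyl carbon has H1, so it is not flanked by two carbons.
(C) contains an acetyl/ketone group (-C(=O)CH3), which satisfies every atom and bond constraint.
(D) has a primary amide (-C(=O)NH2) but one neighbour of the carbonyl carbon is N, not C.
So the answer is (C).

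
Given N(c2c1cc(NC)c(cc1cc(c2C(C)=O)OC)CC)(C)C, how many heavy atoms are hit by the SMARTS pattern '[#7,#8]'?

The query [#7,#8] means: nitrogen or oxygen (comma = OR).
Check the 22 heavy atoms by environment: 10× c (aromatic) → no; 2× N → match; 8× C → no; 2× O → match.
Summing the matching environments: 2 + 2 = 4 matching atoms.

4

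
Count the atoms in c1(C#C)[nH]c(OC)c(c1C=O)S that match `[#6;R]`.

The query [#6;R] means: carbon that is part of a ring.
Check the 12 heavy atoms by environment: 1× n (aromatic, in 5-ring) → no; 4× c (aromatic, in 5-ring) → match; 4× C (acyclic) → no; 2× O (acyclic) → no; 1× S (acyclic) → no.
That gives 4 matching atoms.

4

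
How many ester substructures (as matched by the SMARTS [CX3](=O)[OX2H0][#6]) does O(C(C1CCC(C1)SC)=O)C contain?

1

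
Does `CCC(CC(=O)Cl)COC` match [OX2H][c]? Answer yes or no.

No

The pattern [OX2H][c] describes a hydroxyl oxygen attached to an aromatic carbon — a phenol.
The closest candidate here is a methoxy ether (-OCH3), but the oxygen has H0, not H1. No other fragment satisfies the full query, so there is no match.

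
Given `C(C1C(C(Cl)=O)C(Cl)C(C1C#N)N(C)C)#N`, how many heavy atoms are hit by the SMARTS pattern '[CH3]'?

Check the 16 heavy atoms by environment: 5× C (H1) → no; 3× N (H0) → no; 2× C (H3) → match; 3× C (H0) → no; 2× Cl (H0) → no; 1× O (H0) → no.
That gives 2 matching atoms.

2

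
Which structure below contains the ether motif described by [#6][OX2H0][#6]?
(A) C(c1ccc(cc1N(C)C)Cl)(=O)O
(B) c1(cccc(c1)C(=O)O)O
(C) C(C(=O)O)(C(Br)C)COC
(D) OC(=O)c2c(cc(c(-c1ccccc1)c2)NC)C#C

[#6][OX2H0][#6] describes an aliphatic oxygen bridging two carbons with no H on the oxygen (an ether).
(A) has a carboxylic acid group (-C(=O)OH) but the -OH oxygen has H1; the =O is OX1, not OX2.
(B) has a carboxylic acid group (-C(=O)OH) but the -OH oxygen has H1; the =O is OX1, not OX2.
(C) contains a methoxy ether (-OCH3), which satisfies every atom and bond constraint.
(D) has a carboxylic acid group (-C(=O)OH) but the -OH oxygen has H1; the =O is OX1, not OX2.
So the answer is (C).

C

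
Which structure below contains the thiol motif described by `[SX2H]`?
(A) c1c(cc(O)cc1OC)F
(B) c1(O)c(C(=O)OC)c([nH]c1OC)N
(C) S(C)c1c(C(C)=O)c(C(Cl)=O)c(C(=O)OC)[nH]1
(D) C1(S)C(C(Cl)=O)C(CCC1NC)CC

D

[SX2H] describes an aliphatic sulfur with two connections, one being H (a thiol).
(A) has a hydroxyl group (-OH) but it is an -OH, not an -SH.
(B) has a hydroxyl group (-OH) but it is an -OH, not an -SH.
(C) has a methylthio ether (-SCH3) but the sulfur has H0 (bonded to two carbons), not H1.
(D) contains a thiol (-SH), which satisfies every atom and bond constraint.
So the answer is (D).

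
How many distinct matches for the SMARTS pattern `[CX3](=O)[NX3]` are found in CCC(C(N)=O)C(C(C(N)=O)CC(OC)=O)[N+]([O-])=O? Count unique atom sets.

2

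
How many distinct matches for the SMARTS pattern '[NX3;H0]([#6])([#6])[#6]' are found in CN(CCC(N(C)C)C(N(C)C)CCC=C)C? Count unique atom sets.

3

[NX3;H0]([#6])([#6])[#6] is the SMARTS for a tertiary amine: a trivalent nitrogen with no H, bonded to three carbons.
The molecule carries 3 separate instances of a dimethylamino group (-N(CH3)2) meeting every constraint; each maps to a distinct set of atoms, giving 3 matches.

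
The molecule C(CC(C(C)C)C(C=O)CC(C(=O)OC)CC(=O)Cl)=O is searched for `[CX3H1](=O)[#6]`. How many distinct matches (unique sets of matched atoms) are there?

2

[CX3H1](=O)[#6] is the SMARTS for an aldehyde: an sp2 carbon with one H, double-bonded to O and single-bonded to carbon.
The molecule carries 2 separate instances of an aldehyde (-CHO) meeting every constraint; each maps to a distinct set of atoms, giving 2 matches.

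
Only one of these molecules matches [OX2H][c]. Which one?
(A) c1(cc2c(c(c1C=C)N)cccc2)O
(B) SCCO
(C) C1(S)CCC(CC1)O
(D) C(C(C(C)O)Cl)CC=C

A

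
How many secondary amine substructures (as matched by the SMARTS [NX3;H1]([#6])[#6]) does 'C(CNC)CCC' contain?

1

[NX3;H1]([#6])[#6] is the SMARTS for a secondary amine: a trivalent nitrogen with one H, bonded to two carbons.
Exactly one fragment in the molecule meets all constraints, giving 1 match.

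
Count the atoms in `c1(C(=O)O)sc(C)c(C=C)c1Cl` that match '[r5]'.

5

Check the 12 heavy atoms by environment: 1× s (aromatic, in 5-ring) → match; 4× c (aromatic, in 5-ring) → match; 4× C (acyclic) → no; 1× Cl (acyclic) → no; 2× O (acyclic) → no.
Summing the matching environments: 1 + 4 = 5 matching atoms.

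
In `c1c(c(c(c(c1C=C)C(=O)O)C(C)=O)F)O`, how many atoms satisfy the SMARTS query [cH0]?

The query [cH0] means: aromatic carbon with no attached hydrogen (substituted or ring-fusion).
Check the 16 heavy atoms by environment: 5× c (aromatic, H0) → match; 1× c (aromatic, H1) → no; 1× C (H1) → no; 1× C (H2) → no; 2× C (H0) → no; 2× O (H0) → no; 1× C (H3) → no; 1× F (H0) → no; 2× O (H1) → no.
That gives 5 matching atoms.

5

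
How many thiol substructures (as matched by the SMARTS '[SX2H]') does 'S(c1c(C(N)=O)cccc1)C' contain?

0

[SX2H] is the SMARTS for a thiol: an aliphatic sulfur with two connections, one being H.
The molecule has a methylthio ether (-SCH3), but the sulfur has H0 (bonded to two carbons), not H1; nothing else fits, so there are 0 matches.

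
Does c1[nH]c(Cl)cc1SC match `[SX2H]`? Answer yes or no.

No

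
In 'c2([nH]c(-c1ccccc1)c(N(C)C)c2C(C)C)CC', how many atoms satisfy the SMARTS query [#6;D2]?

The query [#6;D2] means: any carbon bonded to exactly two heavy atoms.
Check the 19 heavy atoms by environment: 1× n (aromatic, D2) → no; 5× c (aromatic, D3) → no; 1× C (D2) → match; 5× C (D1) → no; 1× N (D3) → no; 1× C (D3) → no; 5× c (aromatic, D2) → match.
Summing the matching environments: 1 + 5 = 6 matching atoms.

6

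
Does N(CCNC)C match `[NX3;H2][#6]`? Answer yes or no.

The pattern [NX3;H2][#6] describes a trivalent nitrogen with two H attached to carbon — a primary amine.
The closest candidate here is an N-methylamino group (-NHCH3), but the nitrogen bears two carbons and only one H (H1), not H2. No other fragment satisfies the full query, so there is no match.

No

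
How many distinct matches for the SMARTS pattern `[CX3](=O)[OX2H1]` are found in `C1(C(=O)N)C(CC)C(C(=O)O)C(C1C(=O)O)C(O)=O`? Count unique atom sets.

[CX3](=O)[OX2H1] is the SMARTS for a carboxylic acid: an sp2 carbon double-bonded to O and single-bonded to an -OH oxygen.
The molecule carries 3 separate instances of a carboxylic acid group (-C(=O)OH) meeting every constraint; each maps to a distinct set of atoms, giving 3 matches.

3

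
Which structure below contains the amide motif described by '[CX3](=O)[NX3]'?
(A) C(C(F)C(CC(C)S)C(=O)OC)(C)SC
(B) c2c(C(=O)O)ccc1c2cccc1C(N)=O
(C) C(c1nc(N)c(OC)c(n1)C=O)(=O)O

[CX3](=O)[NX3] describes a carbonyl carbon bonded to a trivalent nitrogen (an amide).
(A) has a methyl-ester group (-C(=O)OCH3) but the carbonyl is bonded to O, not to an NX3 nitrogen.
(B) contains a primary amide (-C(=O)NH2), which satisfies every atom and bond constraint.
(C) has a carboxylic acid group (-C(=O)OH) but the carbonyl is bonded to O, not to an NX3 nitrogen.
So the answer is (B).

B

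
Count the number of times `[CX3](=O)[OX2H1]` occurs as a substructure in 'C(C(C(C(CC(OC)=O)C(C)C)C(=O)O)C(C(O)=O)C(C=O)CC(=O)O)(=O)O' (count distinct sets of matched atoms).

4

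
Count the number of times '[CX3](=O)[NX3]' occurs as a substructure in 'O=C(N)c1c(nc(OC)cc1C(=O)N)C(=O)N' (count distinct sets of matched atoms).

[CX3](=O)[NX3] is the SMARTS for an amide: a carbonyl carbon bonded to a trivalent nitrogen.
The molecule carries 3 separate instances of a primary amide (-C(=O)NH2) meeting every constraint; each maps to a distinct set of atoms, giving 3 matches.

3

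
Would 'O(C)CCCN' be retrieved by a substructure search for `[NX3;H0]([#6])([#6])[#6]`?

The pattern [NX3;H0]([#6])([#6])[#6] describes a trivalent nitrogen with no H, bonded to three carbons — a tertiary amine.
The closest candidate here is a primary amino group (-NH2), but the nitrogen has H2, not H0 with three carbons. No other fragment satisfies the full query, so there is no match.

No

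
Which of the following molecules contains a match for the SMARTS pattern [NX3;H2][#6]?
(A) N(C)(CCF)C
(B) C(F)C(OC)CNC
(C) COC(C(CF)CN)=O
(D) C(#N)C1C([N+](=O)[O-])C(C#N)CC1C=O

C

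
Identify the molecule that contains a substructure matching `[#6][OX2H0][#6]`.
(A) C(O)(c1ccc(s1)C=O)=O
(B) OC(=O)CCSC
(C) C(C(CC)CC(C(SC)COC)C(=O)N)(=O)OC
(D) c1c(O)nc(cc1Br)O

C

[#6][OX2H0][#6] describes an aliphatic oxygen bridging two carbons with no H on the oxygen (an ether).
(A) has a carboxylic acid group (-C(=O)OH) but the -OH oxygen has H1; the =O is OX1, not OX2.
(B) has a carboxylic acid group (-C(=O)OH) but the -OH oxygen has H1; the =O is OX1, not OX2.
(C) contains a methoxy ether (-OCH3), which satisfies every atom and bond constraint.
(D) has a hydroxyl group (-OH) but the oxygen has H1, not H0 bridging two carbons.
So the answer is (C).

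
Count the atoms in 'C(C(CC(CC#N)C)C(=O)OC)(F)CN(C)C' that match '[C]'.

Check the 17 heavy atoms by environment: 12× C → match; 2× N → no; 2× O → no; 1× F → no.
That gives 12 matching atoms.

12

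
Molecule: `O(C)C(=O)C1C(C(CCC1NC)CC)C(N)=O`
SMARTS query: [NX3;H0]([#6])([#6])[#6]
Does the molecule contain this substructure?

No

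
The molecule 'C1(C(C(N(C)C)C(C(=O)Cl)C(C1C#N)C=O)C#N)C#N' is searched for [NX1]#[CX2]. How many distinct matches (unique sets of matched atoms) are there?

3

[NX1]#[CX2] is the SMARTS for a nitrile: a nitrogen triple-bonded to a two-connected carbon.
The molecule carries 3 separate instances of a nitrile (-C#N) meeting every constraint; each maps to a distinct set of atoms, giving 3 matches.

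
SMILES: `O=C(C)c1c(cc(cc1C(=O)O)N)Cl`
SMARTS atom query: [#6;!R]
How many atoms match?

3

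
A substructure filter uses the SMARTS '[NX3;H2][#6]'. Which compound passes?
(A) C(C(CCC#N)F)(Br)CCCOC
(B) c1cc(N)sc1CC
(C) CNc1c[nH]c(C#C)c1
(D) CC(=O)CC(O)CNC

B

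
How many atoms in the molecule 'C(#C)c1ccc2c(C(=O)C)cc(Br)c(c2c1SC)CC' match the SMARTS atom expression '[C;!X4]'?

3

Check the 20 heavy atoms by environment: 10× c (aromatic, X3) → no; 1× Br (X1) → no; 2× C (X2) → match; 1× S (X2) → no; 4× C (X4) → no; 1× C (X3) → match; 1× O (X1) → no.
Summing the matching environments: 2 + 1 = 3 matching atoms.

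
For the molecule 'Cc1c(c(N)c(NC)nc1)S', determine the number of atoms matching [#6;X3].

5

Check the 11 heavy atoms by environment: 1× n (aromatic, X2) → no; 5× c (aromatic, X3) → match; 1× S (X2) → no; 2× N (X3) → no; 2× C (X4) → no.
That gives 5 matching atoms.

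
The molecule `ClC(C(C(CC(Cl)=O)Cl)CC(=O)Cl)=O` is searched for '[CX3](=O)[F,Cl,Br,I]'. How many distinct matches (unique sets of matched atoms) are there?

3

[CX3](=O)[F,Cl,Br,I] is the SMARTS for an acyl halide: a carbonyl carbon bonded to a halogen.
The molecule carries 3 separate instances of an acyl chloride (-C(=O)Cl) meeting every constraint; each maps to a distinct set of atoms, giving 3 matches.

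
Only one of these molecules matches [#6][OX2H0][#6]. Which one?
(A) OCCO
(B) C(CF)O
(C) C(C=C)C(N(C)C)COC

C

[#6][OX2H0][#6] describes an aliphatic oxygen bridging two carbons with no H on the oxygen (an ether).
(A) has a hydroxyl group (-OH) but the oxygen has H1, not H0 bridging two carbons.
(B) has a hydroxyl group (-OH) but the oxygen has H1, not H0 bridging two carbons.
(C) contains a methoxy ether (-OCH3), which satisfies every atom and bond constraint.
So the answer is (C).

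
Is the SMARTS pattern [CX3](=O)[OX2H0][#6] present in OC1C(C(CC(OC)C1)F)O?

No

The pattern [CX3](=O)[OX2H0][#6] describes a carbonyl carbon bonded to an oxygen that is itself bonded to carbon (no H on that O) — an ester.
The closest candidate here is a methoxy ether (-OCH3), but the ether oxygen is not adjacent to a C=O carbon. No other fragment satisfies the full query, so there is no match.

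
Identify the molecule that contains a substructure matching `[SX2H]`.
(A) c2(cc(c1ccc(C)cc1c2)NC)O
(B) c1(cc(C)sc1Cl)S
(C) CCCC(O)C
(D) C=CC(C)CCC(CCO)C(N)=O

B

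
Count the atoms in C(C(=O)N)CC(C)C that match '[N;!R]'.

1

The query [N;!R] means: aliphatic nitrogen not in a ring.
Check the 8 heavy atoms by environment: 6× C (acyclic) → no; 1× O (acyclic) → no; 1× N (acyclic) → match.
That gives 1 matching atom.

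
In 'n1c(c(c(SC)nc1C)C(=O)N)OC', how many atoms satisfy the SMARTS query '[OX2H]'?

0

The query [OX2H] means: aliphatic oxygen with two connections, one of which is H — an -OH oxygen.
Check the 14 heavy atoms by environment: 2× n (aromatic, H0, X2) → no; 4× c (aromatic, H0, X3) → no; 1× S (H0, X2) → no; 3× C (H3, X4) → no; 1× C (H0, X3) → no; 1× O (H0, X1) → no; 1× N (H2, X3) → no; 1× O (H0, X2) → no.
No environment satisfies the query, so 0 matching atoms.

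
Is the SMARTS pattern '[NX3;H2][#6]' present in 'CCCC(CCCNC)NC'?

No

The pattern [NX3;H2][#6] describes a trivalent nitrogen with two H attached to carbon — a primary amine.
The closest candidate here is an N-methylamino group (-NHCH3), but the nitrogen bears two carbons and only one H (H1), not H2. No other fragment satisfies the full query, so there is no match.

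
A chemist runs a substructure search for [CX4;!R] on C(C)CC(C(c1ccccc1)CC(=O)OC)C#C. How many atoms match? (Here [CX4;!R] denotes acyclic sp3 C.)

7

The query [CX4;!R] means: aliphatic carbon with four total connections, not in a ring.
Check the 18 heavy atoms by environment: 7× C (X4, acyclic) → match; 2× C (X2, acyclic) → no; 6× c (aromatic, X3, in 6-ring) → no; 1× C (X3, acyclic) → no; 1× O (X1, acyclic) → no; 1× O (X2, acyclic) → no.
That gives 7 matching atoms.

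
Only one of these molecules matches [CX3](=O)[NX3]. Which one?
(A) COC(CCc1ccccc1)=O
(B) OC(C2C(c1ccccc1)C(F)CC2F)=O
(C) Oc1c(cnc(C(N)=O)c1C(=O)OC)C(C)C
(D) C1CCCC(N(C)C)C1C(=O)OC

C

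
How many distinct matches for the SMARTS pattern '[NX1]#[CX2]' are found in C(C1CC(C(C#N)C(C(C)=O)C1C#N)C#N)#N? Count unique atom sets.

[NX1]#[CX2] is the SMARTS for a nitrile: a nitrogen triple-bonded to a two-connected carbon.
The molecule carries 4 separate instances of a nitrile (-C#N) meeting every constraint; each maps to a distinct set of atoms, giving 4 matches.

4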